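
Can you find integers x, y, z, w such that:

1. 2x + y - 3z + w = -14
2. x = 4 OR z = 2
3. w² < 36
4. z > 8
Yes

Take x = 4, y = 5, z = 9, w = 0. Substituting into each constraint:
  (1) 2(4) + 5 - 3(9) + 0 = -14 ✓
  (2) x = 4, target 4 ✓ (first branch holds)
  (3) w² = (0)² = 0, and 0 < 36 ✓
  (4) 9 > 8 ✓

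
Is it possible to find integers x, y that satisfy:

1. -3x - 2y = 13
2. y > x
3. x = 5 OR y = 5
No

The full constraint system is jointly infeasible over the integers. Each constraint and what it forces:

  - -3x - 2y = 13: is a linear equation tying the variables together
  - y > x: bounds one variable relative to another variable
  - x = 5 OR y = 5: forces a choice: either x = 5 or y = 5

Split on the disjunction (x = 5 OR y = 5):
  • If x = 5: the equation forces y = -14, giving (x, y) = (5, -14), which violates y > x.
  • If y = 5: with y = 5, every remaining term of the linear equation is divisible by 3, so the left side is ≡ 0 (mod 3); but the right side 23 ≡ 2 (mod 3). No integers can satisfy it.
Both branches are infeasible, so the system has no integer solution.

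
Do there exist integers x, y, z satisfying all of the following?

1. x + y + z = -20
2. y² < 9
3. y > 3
No

A contradictory subset is {y² < 9, y > 3}. No integer assignment can satisfy these jointly:

  - y² < 9: restricts y to |y| ≤ 2
  - y > 3: bounds one variable relative to a constant

Direct contradiction: the bounds on y require y ≥ 4 and y ≤ 2 simultaneously, which is empty.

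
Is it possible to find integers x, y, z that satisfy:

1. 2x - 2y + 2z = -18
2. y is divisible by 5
Yes

Take x = 0, y = 0, z = -9. Substituting into each constraint:
  (1) 2(0) - 2(0) + 2(-9) = -18 ✓
  (2) 0 = 5 × 0, remainder 0 ✓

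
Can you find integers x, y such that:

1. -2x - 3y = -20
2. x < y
Yes

Take x = 1, y = 6. Substituting into each constraint:
  (1) -2(1) - 3(6) = -20 ✓
  (2) 1 < 6 ✓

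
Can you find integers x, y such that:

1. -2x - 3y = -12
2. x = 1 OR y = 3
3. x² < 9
No

A contradictory subset is {-2x - 3y = -12, x = 1 OR y = 3}. No integer assignment can satisfy these jointly:

  - -2x - 3y = -12: is a linear equation tying the variables together
  - x = 1 OR y = 3: forces a choice: either x = 1 or y = 3

Split on the disjunction (x = 1 OR y = 3):
  • If x = 1: with x = 1, every remaining term of the linear equation is divisible by 3, so the left side is ≡ 0 (mod 3); but the right side -10 ≡ 2 (mod 3). No integers can satisfy it.
  • If y = 3: with y = 3, every remaining term of the linear equation is divisible by 2, so the left side is ≡ 0 (mod 2); but the right side -3 ≡ 1 (mod 2). No integers can satisfy it.
Both branches are infeasible, so the system has no integer solution.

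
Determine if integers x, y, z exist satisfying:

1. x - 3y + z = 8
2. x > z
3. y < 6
Yes

Take x = 3, y = -1, z = 2. Substituting into each constraint:
  (1) 3 - 3(-1) + 2 = 8 ✓
  (2) 3 > 2 ✓
  (3) -1 < 6 ✓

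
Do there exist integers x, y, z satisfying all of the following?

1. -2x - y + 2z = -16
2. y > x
Yes

Take x = 1, y = 2, z = -6. Substituting into each constraint:
  (1) -2(1) + (-2) + 2(-6) = -16 ✓
  (2) 2 > 1 ✓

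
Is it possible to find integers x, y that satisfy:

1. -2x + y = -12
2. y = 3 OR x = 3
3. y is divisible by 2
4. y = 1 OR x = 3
Yes

Take x = 3, y = -6. Substituting into each constraint:
  (1) -2(3) + (-6) = -12 ✓
  (2) x = 3, target 3 ✓ (second branch holds)
  (3) -6 = 2 × -3, remainder 0 ✓
  (4) x = 3, target 3 ✓ (second branch holds)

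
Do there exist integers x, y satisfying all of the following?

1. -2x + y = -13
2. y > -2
Yes

Take x = 7, y = 1. Substituting into each constraint:
  (1) -2(7) + 1 = -13 ✓
  (2) 1 > -2 ✓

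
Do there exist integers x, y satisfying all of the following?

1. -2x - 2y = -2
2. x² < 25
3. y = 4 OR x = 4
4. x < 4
Yes

Take x = -3, y = 4. Substituting into each constraint:
  (1) -2(-3) - 2(4) = -2 ✓
  (2) x² = (-3)² = 9, and 9 < 25 ✓
  (3) y = 4, target 4 ✓ (first branch holds)
  (4) -3 < 4 ✓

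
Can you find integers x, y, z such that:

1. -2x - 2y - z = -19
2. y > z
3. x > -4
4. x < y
Yes

Take x = 4, y = 5, z = 1. Substituting into each constraint:
  (1) -2(4) - 2(5) + (-1) = -19 ✓
  (2) 5 > 1 ✓
  (3) 4 > -4 ✓
  (4) 4 < 5 ✓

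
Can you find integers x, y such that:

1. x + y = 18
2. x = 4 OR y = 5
Yes

Take x = 4, y = 14. Substituting into each constraint:
  (1) 4 + 14 = 18 ✓
  (2) x = 4, target 4 ✓ (first branch holds)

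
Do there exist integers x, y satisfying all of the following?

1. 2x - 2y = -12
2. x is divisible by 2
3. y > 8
Yes

Take x = 4, y = 10. Substituting into each constraint:
  (1) 2(4) - 2(10) = -12 ✓
  (2) 4 = 2 × 2, remainder 0 ✓
  (3) 10 > 8 ✓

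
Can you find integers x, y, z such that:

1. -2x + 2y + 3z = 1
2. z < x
Yes

Take x = 2, y = 1, z = 1. Substituting into each constraint:
  (1) -2(2) + 2(1) + 3(1) = 1 ✓
  (2) 1 < 2 ✓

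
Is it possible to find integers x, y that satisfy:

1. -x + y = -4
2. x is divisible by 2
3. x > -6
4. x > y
Yes

Take x = 0, y = -4. Substituting into each constraint:
  (1) 0 + (-4) = -4 ✓
  (2) 0 = 2 × 0, remainder 0 ✓
  (3) 0 > -6 ✓
  (4) 0 > -4 ✓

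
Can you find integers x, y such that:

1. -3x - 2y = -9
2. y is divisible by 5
Yes

Take x = 3, y = 0. Substituting into each constraint:
  (1) -3(3) - 2(0) = -9 ✓
  (2) 0 = 5 × 0, remainder 0 ✓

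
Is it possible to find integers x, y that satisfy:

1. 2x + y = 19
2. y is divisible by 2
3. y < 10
No

A contradictory subset is {2x + y = 19, y is divisible by 2}. No integer assignment can satisfy these jointly:

  - 2x + y = 19: is a linear equation tying the variables together
  - y is divisible by 2: restricts y to multiples of 2

Modular obstruction: writing y = 2y', every remaining term of the linear equation is divisible by 2, so the left side is ≡ 0 (mod 2); but the right side 19 ≡ 1 (mod 2). No integers can satisfy it.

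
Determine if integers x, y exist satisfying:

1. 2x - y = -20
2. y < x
Yes

Take x = -21, y = -22. Substituting into each constraint:
  (1) 2(-21) + 22 = -20 ✓
  (2) -22 < -21 ✓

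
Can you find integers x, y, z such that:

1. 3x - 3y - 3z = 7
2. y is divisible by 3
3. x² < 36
No

Even the single constraint (3x - 3y - 3z = 7) is infeasible over the integers.

  - 3x - 3y - 3z = 7: every term on the left is divisible by 3, so the LHS ≡ 0 (mod 3), but the RHS 7 is not — no integer solution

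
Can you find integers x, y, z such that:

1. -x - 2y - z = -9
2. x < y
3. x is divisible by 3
Yes

Take x = 0, y = 1, z = 7. Substituting into each constraint:
  (1) 0 - 2(1) + (-7) = -9 ✓
  (2) 0 < 1 ✓
  (3) 0 = 3 × 0, remainder 0 ✓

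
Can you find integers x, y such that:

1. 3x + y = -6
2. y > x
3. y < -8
No

The full constraint system is jointly infeasible over the integers. Each constraint and what it forces:

  - 3x + y = -6: is a linear equation tying the variables together
  - y > x: bounds one variable relative to another variable
  - y < -8: bounds one variable relative to a constant

Propagating the comparison: x < y and y ≤ -9 give x ≤ -10. Range argument: with x ∈ [−∞, -10], y ∈ [−∞, -9], the left side of the equation is at most -39, but the right side is -6 > -39. No integer solution exists.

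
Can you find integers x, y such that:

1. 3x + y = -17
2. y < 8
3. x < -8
No

The full constraint system is jointly infeasible over the integers. Each constraint and what it forces:

  - 3x + y = -17: is a linear equation tying the variables together
  - y < 8: bounds one variable relative to a constant
  - x < -8: bounds one variable relative to a constant

Range argument: with x ∈ [−∞, -9], y ∈ [−∞, 7], the left side of the equation is at most -20, but the right side is -17 > -20. No integer solution exists.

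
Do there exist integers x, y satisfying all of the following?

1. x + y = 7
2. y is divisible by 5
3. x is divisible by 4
Yes

Take x = -8, y = 15. Substituting into each constraint:
  (1) (-8) + 15 = 7 ✓
  (2) 15 = 5 × 3, remainder 0 ✓
  (3) -8 = 4 × -2, remainder 0 ✓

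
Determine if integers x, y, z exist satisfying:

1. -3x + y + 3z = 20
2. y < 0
Yes

Take x = -7, y = -1, z = 0. Substituting into each constraint:
  (1) -3(-7) + (-1) + 3(0) = 20 ✓
  (2) -1 < 0 ✓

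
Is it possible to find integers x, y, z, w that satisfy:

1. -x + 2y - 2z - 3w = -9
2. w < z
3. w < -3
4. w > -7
Yes

Take x = 21, y = 0, z = 0, w = -4. Substituting into each constraint:
  (1) (-21) + 2(0) - 2(0) - 3(-4) = -9 ✓
  (2) -4 < 0 ✓
  (3) -4 < -3 ✓
  (4) -4 > -7 ✓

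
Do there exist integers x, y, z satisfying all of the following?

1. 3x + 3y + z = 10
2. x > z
Yes

Take x = 2, y = 1, z = 1. Substituting into each constraint:
  (1) 3(2) + 3(1) + 1 = 10 ✓
  (2) 2 > 1 ✓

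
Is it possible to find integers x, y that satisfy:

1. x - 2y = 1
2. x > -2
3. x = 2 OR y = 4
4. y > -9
Yes

Take x = 9, y = 4. Substituting into each constraint:
  (1) 9 - 2(4) = 1 ✓
  (2) 9 > -2 ✓
  (3) y = 4, target 4 ✓ (second branch holds)
  (4) 4 > -9 ✓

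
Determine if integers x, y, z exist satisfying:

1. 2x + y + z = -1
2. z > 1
Yes

Take x = -2, y = 0, z = 3. Substituting into each constraint:
  (1) 2(-2) + 0 + 3 = -1 ✓
  (2) 3 > 1 ✓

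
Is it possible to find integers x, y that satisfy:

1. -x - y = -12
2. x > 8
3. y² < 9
Yes

Take x = 12, y = 0. Substituting into each constraint:
  (1) (-12) + 0 = -12 ✓
  (2) 12 > 8 ✓
  (3) y² = (0)² = 0, and 0 < 9 ✓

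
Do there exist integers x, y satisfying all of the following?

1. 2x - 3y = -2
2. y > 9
Yes

Take x = 14, y = 10. Substituting into each constraint:
  (1) 2(14) - 3(10) = -2 ✓
  (2) 10 > 9 ✓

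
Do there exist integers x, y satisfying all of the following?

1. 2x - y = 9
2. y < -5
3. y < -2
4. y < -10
Yes

Take x = -1, y = -11. Substituting into each constraint:
  (1) 2(-1) + 11 = 9 ✓
  (2) -11 < -5 ✓
  (3) -11 < -2 ✓
  (4) -11 < -10 ✓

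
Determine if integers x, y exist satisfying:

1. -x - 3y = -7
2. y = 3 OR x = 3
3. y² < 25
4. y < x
No

A contradictory subset is {-x - 3y = -7, y = 3 OR x = 3, y < x}. No integer assignment can satisfy these jointly:

  - -x - 3y = -7: is a linear equation tying the variables together
  - y = 3 OR x = 3: forces a choice: either y = 3 or x = 3
  - y < x: bounds one variable relative to another variable

Split on the disjunction (y = 3 OR x = 3):
  • If y = 3: the equation forces x = -2, giving (y, x) = (3, -2), which violates x > y.
  • If x = 3: with x = 3, every remaining term of the linear equation is divisible by 3, so the left side is ≡ 0 (mod 3); but the right side -4 ≡ 2 (mod 3). No integers can satisfy it.
Both branches are infeasible, so the system has no integer solution.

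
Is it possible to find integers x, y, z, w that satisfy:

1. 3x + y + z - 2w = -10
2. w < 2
Yes

Take x = 0, y = 0, z = -8, w = 1. Substituting into each constraint:
  (1) 3(0) + 0 + (-8) - 2(1) = -10 ✓
  (2) 1 < 2 ✓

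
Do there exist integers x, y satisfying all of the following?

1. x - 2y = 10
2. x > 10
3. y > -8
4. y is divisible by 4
Yes

Take x = 18, y = 4. Substituting into each constraint:
  (1) 18 - 2(4) = 10 ✓
  (2) 18 > 10 ✓
  (3) 4 > -8 ✓
  (4) 4 = 4 × 1, remainder 0 ✓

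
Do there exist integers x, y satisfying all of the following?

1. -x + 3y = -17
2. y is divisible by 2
Yes

Take x = 17, y = 0. Substituting into each constraint:
  (1) (-17) + 3(0) = -17 ✓
  (2) 0 = 2 × 0, remainder 0 ✓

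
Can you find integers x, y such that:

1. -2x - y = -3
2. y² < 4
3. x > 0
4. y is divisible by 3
No

The full constraint system is jointly infeasible over the integers. Each constraint and what it forces:

  - -2x - y = -3: is a linear equation tying the variables together
  - y² < 4: restricts y to |y| ≤ 1
  - x > 0: bounds one variable relative to a constant
  - y is divisible by 3: restricts y to multiples of 3

The bounds confine y to {0} with 3 | y. For each value, substitute into the equation:
  • y = 0: the equation gives -2x = -3, so x would not be an integer.
Every case fails, so no integer solution exists.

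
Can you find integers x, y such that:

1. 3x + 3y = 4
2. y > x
No

Even the single constraint (3x + 3y = 4) is infeasible over the integers.

  - 3x + 3y = 4: every term on the left is divisible by 3, so the LHS ≡ 0 (mod 3), but the RHS 4 is not — no integer solution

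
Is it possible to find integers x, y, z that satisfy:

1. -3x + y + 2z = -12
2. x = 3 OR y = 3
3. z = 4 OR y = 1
Yes

Take x = 3, y = -11, z = 4. Substituting into each constraint:
  (1) -3(3) + (-11) + 2(4) = -12 ✓
  (2) x = 3, target 3 ✓ (first branch holds)
  (3) z = 4, target 4 ✓ (first branch holds)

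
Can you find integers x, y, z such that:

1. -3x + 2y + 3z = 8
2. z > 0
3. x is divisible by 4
Yes

Take x = 0, y = 1, z = 2. Substituting into each constraint:
  (1) -3(0) + 2(1) + 3(2) = 8 ✓
  (2) 2 > 0 ✓
  (3) 0 = 4 × 0, remainder 0 ✓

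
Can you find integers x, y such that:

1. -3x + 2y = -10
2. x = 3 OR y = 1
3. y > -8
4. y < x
Yes

Take x = 4, y = 1. Substituting into each constraint:
  (1) -3(4) + 2(1) = -10 ✓
  (2) y = 1, target 1 ✓ (second branch holds)
  (3) 1 > -8 ✓
  (4) 1 < 4 ✓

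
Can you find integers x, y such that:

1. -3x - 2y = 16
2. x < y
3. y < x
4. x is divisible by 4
No

A contradictory subset is {x < y, y < x}. No integer assignment can satisfy these jointly:

  - x < y: bounds one variable relative to another variable
  - y < x: bounds one variable relative to another variable

Direct contradiction: y > x and x > y cannot both hold.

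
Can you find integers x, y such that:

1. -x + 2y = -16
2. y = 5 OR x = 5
Yes

Take x = 26, y = 5. Substituting into each constraint:
  (1) (-26) + 2(5) = -16 ✓
  (2) y = 5, target 5 ✓ (first branch holds)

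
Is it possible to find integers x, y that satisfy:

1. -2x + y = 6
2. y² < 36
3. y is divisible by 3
Yes

Take x = -3, y = 0. Substituting into each constraint:
  (1) -2(-3) + 0 = 6 ✓
  (2) y² = (0)² = 0, and 0 < 36 ✓
  (3) 0 = 3 × 0, remainder 0 ✓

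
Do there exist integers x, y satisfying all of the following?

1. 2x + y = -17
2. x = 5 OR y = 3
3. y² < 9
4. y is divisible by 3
No

A contradictory subset is {2x + y = -17, x = 5 OR y = 3, y² < 9}. No integer assignment can satisfy these jointly:

  - 2x + y = -17: is a linear equation tying the variables together
  - x = 5 OR y = 3: forces a choice: either x = 5 or y = 3
  - y² < 9: restricts y to |y| ≤ 2

Split on the disjunction (x = 5 OR y = 3):
  • If x = 5: the equation forces y = -27, but y² < 9 requires |y| ≤ 2.
  • If y = 3: this contradicts y² < 9, which requires |y| ≤ 2.
Both branches are infeasible, so the system has no integer solution.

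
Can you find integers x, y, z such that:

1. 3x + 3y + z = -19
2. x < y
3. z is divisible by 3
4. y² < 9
No

A contradictory subset is {3x + 3y + z = -19, z is divisible by 3}. No integer assignment can satisfy these jointly:

  - 3x + 3y + z = -19: is a linear equation tying the variables together
  - z is divisible by 3: restricts z to multiples of 3

Modular obstruction: writing z = 3z', every remaining term of the linear equation is divisible by 3, so the left side is ≡ 0 (mod 3); but the right side -19 ≡ 2 (mod 3). No integers can satisfy it.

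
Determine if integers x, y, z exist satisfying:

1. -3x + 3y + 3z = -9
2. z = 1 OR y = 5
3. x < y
Yes

Take x = 4, y = 5, z = -4. Substituting into each constraint:
  (1) -3(4) + 3(5) + 3(-4) = -9 ✓
  (2) y = 5, target 5 ✓ (second branch holds)
  (3) 4 < 5 ✓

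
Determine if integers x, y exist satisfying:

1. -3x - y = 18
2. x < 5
Yes

Take x = -6, y = 0. Substituting into each constraint:
  (1) -3(-6) + 0 = 18 ✓
  (2) -6 < 5 ✓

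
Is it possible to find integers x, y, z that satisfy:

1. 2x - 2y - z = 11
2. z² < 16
Yes

Take x = 0, y = -5, z = -1. Substituting into each constraint:
  (1) 2(0) - 2(-5) + 1 = 11 ✓
  (2) z² = (-1)² = 1, and 1 < 16 ✓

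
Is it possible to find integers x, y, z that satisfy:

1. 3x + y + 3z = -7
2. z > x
Yes

Take x = -1, y = -4, z = 0. Substituting into each constraint:
  (1) 3(-1) + (-4) + 3(0) = -7 ✓
  (2) 0 > -1 ✓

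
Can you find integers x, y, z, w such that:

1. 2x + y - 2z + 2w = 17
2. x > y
Yes

Take x = 2, y = 1, z = 0, w = 6. Substituting into each constraint:
  (1) 2(2) + 1 - 2(0) + 2(6) = 17 ✓
  (2) 2 > 1 ✓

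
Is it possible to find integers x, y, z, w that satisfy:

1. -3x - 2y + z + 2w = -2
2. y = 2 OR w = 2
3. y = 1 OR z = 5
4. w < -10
Yes

Take x = -7, y = 2, z = 5, w = -12. Substituting into each constraint:
  (1) -3(-7) - 2(2) + 5 + 2(-12) = -2 ✓
  (2) y = 2, target 2 ✓ (first branch holds)
  (3) z = 5, target 5 ✓ (second branch holds)
  (4) -12 < -10 ✓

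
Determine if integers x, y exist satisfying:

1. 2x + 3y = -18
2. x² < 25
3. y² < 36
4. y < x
Yes

Take x = -3, y = -4. Substituting into each constraint:
  (1) 2(-3) + 3(-4) = -18 ✓
  (2) x² = (-3)² = 9, and 9 < 25 ✓
  (3) y² = (-4)² = 16, and 16 < 36 ✓
  (4) -4 < -3 ✓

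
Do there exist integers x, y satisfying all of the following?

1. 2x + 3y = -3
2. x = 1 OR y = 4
No

The full constraint system is jointly infeasible over the integers. Each constraint and what it forces:

  - 2x + 3y = -3: is a linear equation tying the variables together
  - x = 1 OR y = 4: forces a choice: either x = 1 or y = 4

Split on the disjunction (x = 1 OR y = 4):
  • If x = 1: with x = 1, every remaining term of the linear equation is divisible by 3, so the left side is ≡ 0 (mod 3); but the right side -5 ≡ 1 (mod 3). No integers can satisfy it.
  • If y = 4: with y = 4, every remaining term of the linear equation is divisible by 2, so the left side is ≡ 0 (mod 2); but the right side -15 ≡ 1 (mod 2). No integers can satisfy it.
Both branches are infeasible, so the system has no integer solution.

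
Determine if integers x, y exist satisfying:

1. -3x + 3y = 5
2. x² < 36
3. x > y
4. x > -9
No

Even the single constraint (-3x + 3y = 5) is infeasible over the integers.

  - -3x + 3y = 5: every term on the left is divisible by 3, so the LHS ≡ 0 (mod 3), but the RHS 5 is not — no integer solution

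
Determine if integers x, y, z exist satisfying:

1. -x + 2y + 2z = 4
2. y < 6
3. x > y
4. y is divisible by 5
Yes

Take x = 2, y = 0, z = 3. Substituting into each constraint:
  (1) (-2) + 2(0) + 2(3) = 4 ✓
  (2) 0 < 6 ✓
  (3) 2 > 0 ✓
  (4) 0 = 5 × 0, remainder 0 ✓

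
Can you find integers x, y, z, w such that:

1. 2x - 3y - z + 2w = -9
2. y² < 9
Yes

Take x = -3, y = 1, z = 0, w = 0. Substituting into each constraint:
  (1) 2(-3) - 3(1) + 0 + 2(0) = -9 ✓
  (2) y² = (1)² = 1, and 1 < 9 ✓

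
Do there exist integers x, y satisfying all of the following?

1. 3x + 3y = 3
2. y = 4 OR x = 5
Yes

Take x = -3, y = 4. Substituting into each constraint:
  (1) 3(-3) + 3(4) = 3 ✓
  (2) y = 4, target 4 ✓ (first branch holds)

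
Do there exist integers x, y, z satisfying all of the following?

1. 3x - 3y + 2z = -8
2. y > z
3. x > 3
Yes

Take x = 4, y = 18, z = 17. Substituting into each constraint:
  (1) 3(4) - 3(18) + 2(17) = -8 ✓
  (2) 18 > 17 ✓
  (3) 4 > 3 ✓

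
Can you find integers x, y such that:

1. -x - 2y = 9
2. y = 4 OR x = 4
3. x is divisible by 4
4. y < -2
No

A contradictory subset is {-x - 2y = 9, y = 4 OR x = 4, y < -2}. No integer assignment can satisfy these jointly:

  - -x - 2y = 9: is a linear equation tying the variables together
  - y = 4 OR x = 4: forces a choice: either y = 4 or x = 4
  - y < -2: bounds one variable relative to a constant

Split on the disjunction (y = 4 OR x = 4):
  • If y = 4: this contradicts the bound y ≤ -3.
  • If x = 4: with x = 4, every remaining term of the linear equation is divisible by 2, so the left side is ≡ 0 (mod 2); but the right side 13 ≡ 1 (mod 2). No integers can satisfy it.
Both branches are infeasible, so the system has no integer solution.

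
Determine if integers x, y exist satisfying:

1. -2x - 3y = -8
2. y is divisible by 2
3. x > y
Yes

Take x = 4, y = 0. Substituting into each constraint:
  (1) -2(4) - 3(0) = -8 ✓
  (2) 0 = 2 × 0, remainder 0 ✓
  (3) 4 > 0 ✓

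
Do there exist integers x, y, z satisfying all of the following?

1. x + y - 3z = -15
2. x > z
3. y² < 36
Yes

Take x = 9, y = 0, z = 8. Substituting into each constraint:
  (1) 9 + 0 - 3(8) = -15 ✓
  (2) 9 > 8 ✓
  (3) y² = (0)² = 0, and 0 < 36 ✓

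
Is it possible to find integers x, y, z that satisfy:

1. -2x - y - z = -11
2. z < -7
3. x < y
Yes

Take x = 0, y = 19, z = -8. Substituting into each constraint:
  (1) -2(0) + (-19) + 8 = -11 ✓
  (2) -8 < -7 ✓
  (3) 0 < 19 ✓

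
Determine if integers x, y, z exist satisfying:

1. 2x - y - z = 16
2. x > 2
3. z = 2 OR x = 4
Yes

Take x = 4, y = -8, z = 0. Substituting into each constraint:
  (1) 2(4) + 8 + 0 = 16 ✓
  (2) 4 > 2 ✓
  (3) x = 4, target 4 ✓ (second branch holds)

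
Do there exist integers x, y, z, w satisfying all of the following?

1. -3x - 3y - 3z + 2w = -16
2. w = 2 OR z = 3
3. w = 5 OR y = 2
Yes

Take x = -1, y = 2, z = 3, w = -2. Substituting into each constraint:
  (1) -3(-1) - 3(2) - 3(3) + 2(-2) = -16 ✓
  (2) z = 3, target 3 ✓ (second branch holds)
  (3) y = 2, target 2 ✓ (second branch holds)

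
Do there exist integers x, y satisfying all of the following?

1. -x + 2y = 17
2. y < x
Yes

Take x = 19, y = 18. Substituting into each constraint:
  (1) (-19) + 2(18) = 17 ✓
  (2) 18 < 19 ✓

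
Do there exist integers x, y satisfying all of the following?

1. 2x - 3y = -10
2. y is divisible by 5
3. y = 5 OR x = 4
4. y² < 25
No

The full constraint system is jointly infeasible over the integers. Each constraint and what it forces:

  - 2x - 3y = -10: is a linear equation tying the variables together
  - y is divisible by 5: restricts y to multiples of 5
  - y = 5 OR x = 4: forces a choice: either y = 5 or x = 4
  - y² < 25: restricts y to |y| ≤ 4

Split on the disjunction (y = 5 OR x = 4):
  • If y = 5: this contradicts y² < 25, which requires |y| ≤ 4.
  • If x = 4: with x = 4, writing y = 5y', every remaining term of the linear equation is divisible by 15, so the left side is ≡ 0 (mod 15); but the right side -18 ≡ 12 (mod 15). No integers can satisfy it.
Both branches are infeasible, so the system has no integer solution.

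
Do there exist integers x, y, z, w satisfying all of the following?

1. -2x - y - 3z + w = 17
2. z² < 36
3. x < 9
Yes

Take x = 0, y = 0, z = 0, w = 17. Substituting into each constraint:
  (1) -2(0) + 0 - 3(0) + 17 = 17 ✓
  (2) z² = (0)² = 0, and 0 < 36 ✓
  (3) 0 < 9 ✓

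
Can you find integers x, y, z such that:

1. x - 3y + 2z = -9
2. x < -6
Yes

Take x = -9, y = 0, z = 0. Substituting into each constraint:
  (1) (-9) - 3(0) + 2(0) = -9 ✓
  (2) -9 < -6 ✓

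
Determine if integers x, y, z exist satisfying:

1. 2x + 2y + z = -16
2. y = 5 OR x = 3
Yes

Take x = 0, y = 5, z = -26. Substituting into each constraint:
  (1) 2(0) + 2(5) + (-26) = -16 ✓
  (2) y = 5, target 5 ✓ (first branch holds)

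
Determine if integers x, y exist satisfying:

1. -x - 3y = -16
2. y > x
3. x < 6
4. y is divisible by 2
Yes

Take x = -2, y = 6. Substituting into each constraint:
  (1) 2 - 3(6) = -16 ✓
  (2) 6 > -2 ✓
  (3) -2 < 6 ✓
  (4) 6 = 2 × 3, remainder 0 ✓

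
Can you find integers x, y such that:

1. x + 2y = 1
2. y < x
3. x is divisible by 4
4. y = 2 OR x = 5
No

The full constraint system is jointly infeasible over the integers. Each constraint and what it forces:

  - x + 2y = 1: is a linear equation tying the variables together
  - y < x: bounds one variable relative to another variable
  - x is divisible by 4: restricts x to multiples of 4
  - y = 2 OR x = 5: forces a choice: either y = 2 or x = 5

Modular obstruction: writing x = 4x', every remaining term of the linear equation is divisible by 2, so the left side is ≡ 0 (mod 2); but the right side 1 ≡ 1 (mod 2). No integers can satisfy it.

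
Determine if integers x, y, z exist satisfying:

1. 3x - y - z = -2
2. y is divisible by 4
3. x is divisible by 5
Yes

Take x = 0, y = 0, z = 2. Substituting into each constraint:
  (1) 3(0) + 0 + (-2) = -2 ✓
  (2) 0 = 4 × 0, remainder 0 ✓
  (3) 0 = 5 × 0, remainder 0 ✓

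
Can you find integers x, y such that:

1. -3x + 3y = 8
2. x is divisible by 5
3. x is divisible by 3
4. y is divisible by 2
No

Even the single constraint (-3x + 3y = 8) is infeasible over the integers.

  - -3x + 3y = 8: every term on the left is divisible by 3, so the LHS ≡ 0 (mod 3), but the RHS 8 is not — no integer solution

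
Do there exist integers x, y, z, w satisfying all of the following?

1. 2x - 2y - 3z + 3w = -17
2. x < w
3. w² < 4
Yes

Take x = -1, y = 0, z = 5, w = 0. Substituting into each constraint:
  (1) 2(-1) - 2(0) - 3(5) + 3(0) = -17 ✓
  (2) -1 < 0 ✓
  (3) w² = (0)² = 0, and 0 < 4 ✓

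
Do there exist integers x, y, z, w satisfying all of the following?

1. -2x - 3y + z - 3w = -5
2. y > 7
Yes

Take x = -11, y = 9, z = 0, w = 0. Substituting into each constraint:
  (1) -2(-11) - 3(9) + 0 - 3(0) = -5 ✓
  (2) 9 > 7 ✓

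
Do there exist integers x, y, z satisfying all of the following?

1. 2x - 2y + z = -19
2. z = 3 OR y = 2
Yes

Take x = 0, y = 11, z = 3. Substituting into each constraint:
  (1) 2(0) - 2(11) + 3 = -19 ✓
  (2) z = 3, target 3 ✓ (first branch holds)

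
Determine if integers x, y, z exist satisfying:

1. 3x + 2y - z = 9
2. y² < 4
Yes

Take x = 0, y = 0, z = -9. Substituting into each constraint:
  (1) 3(0) + 2(0) + 9 = 9 ✓
  (2) y² = (0)² = 0, and 0 < 4 ✓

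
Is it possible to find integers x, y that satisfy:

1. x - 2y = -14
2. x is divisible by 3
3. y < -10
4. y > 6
No

A contradictory subset is {y < -10, y > 6}. No integer assignment can satisfy these jointly:

  - y < -10: bounds one variable relative to a constant
  - y > 6: bounds one variable relative to a constant

Direct contradiction: the bounds on y require y ≥ 7 and y ≤ -11 simultaneously, which is empty.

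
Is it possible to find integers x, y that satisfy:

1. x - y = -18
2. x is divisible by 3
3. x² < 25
Yes

Take x = 0, y = 18. Substituting into each constraint:
  (1) 0 + (-18) = -18 ✓
  (2) 0 = 3 × 0, remainder 0 ✓
  (3) x² = (0)² = 0, and 0 < 25 ✓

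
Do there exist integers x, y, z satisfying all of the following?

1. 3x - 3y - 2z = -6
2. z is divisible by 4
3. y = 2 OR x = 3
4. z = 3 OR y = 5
Yes

Take x = 3, y = 5, z = 0. Substituting into each constraint:
  (1) 3(3) - 3(5) - 2(0) = -6 ✓
  (2) 0 = 4 × 0, remainder 0 ✓
  (3) x = 3, target 3 ✓ (second branch holds)
  (4) y = 5, target 5 ✓ (second branch holds)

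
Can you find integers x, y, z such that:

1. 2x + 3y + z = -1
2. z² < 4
Yes

Take x = 1, y = -1, z = 0. Substituting into each constraint:
  (1) 2(1) + 3(-1) + 0 = -1 ✓
  (2) z² = (0)² = 0, and 0 < 4 ✓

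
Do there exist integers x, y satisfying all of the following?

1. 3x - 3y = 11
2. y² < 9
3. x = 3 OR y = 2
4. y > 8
No

Even the single constraint (3x - 3y = 11) is infeasible over the integers.

  - 3x - 3y = 11: every term on the left is divisible by 3, so the LHS ≡ 0 (mod 3), but the RHS 11 is not — no integer solution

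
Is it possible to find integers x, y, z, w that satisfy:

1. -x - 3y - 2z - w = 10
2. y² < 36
Yes

Take x = 0, y = 0, z = -5, w = 0. Substituting into each constraint:
  (1) 0 - 3(0) - 2(-5) + 0 = 10 ✓
  (2) y² = (0)² = 0, and 0 < 36 ✓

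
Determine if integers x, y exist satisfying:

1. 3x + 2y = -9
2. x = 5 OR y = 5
Yes

Take x = 5, y = -12. Substituting into each constraint:
  (1) 3(5) + 2(-12) = -9 ✓
  (2) x = 5, target 5 ✓ (first branch holds)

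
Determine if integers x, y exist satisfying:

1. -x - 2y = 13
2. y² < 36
Yes

Take x = -13, y = 0. Substituting into each constraint:
  (1) 13 - 2(0) = 13 ✓
  (2) y² = (0)² = 0, and 0 < 36 ✓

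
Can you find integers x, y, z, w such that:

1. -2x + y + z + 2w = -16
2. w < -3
Yes

Take x = 0, y = 0, z = -8, w = -4. Substituting into each constraint:
  (1) -2(0) + 0 + (-8) + 2(-4) = -16 ✓
  (2) -4 < -3 ✓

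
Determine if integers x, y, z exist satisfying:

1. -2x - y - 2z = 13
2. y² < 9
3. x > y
Yes

Take x = 2, y = 1, z = -9. Substituting into each constraint:
  (1) -2(2) + (-1) - 2(-9) = 13 ✓
  (2) y² = (1)² = 1, and 1 < 9 ✓
  (3) 2 > 1 ✓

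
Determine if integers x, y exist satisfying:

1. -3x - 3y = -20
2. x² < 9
No

Even the single constraint (-3x - 3y = -20) is infeasible over the integers.

  - -3x - 3y = -20: every term on the left is divisible by 3, so the LHS ≡ 0 (mod 3), but the RHS -20 is not — no integer solution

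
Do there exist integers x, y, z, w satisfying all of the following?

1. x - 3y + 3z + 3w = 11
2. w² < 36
Yes

Take x = 2, y = 0, z = 3, w = 0. Substituting into each constraint:
  (1) 2 - 3(0) + 3(3) + 3(0) = 11 ✓
  (2) w² = (0)² = 0, and 0 < 36 ✓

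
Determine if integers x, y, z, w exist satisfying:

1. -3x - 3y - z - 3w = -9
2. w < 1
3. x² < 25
Yes

Take x = 0, y = 0, z = 9, w = 0. Substituting into each constraint:
  (1) -3(0) - 3(0) + (-9) - 3(0) = -9 ✓
  (2) 0 < 1 ✓
  (3) x² = (0)² = 0, and 0 < 25 ✓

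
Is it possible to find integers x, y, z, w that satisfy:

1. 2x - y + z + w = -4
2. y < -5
Yes

Take x = -5, y = -6, z = 0, w = 0. Substituting into each constraint:
  (1) 2(-5) + 6 + 0 + 0 = -4 ✓
  (2) -6 < -5 ✓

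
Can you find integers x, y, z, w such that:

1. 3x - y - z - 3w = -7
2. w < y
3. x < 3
Yes

Take x = 0, y = 1, z = 6, w = 0. Substituting into each constraint:
  (1) 3(0) + (-1) + (-6) - 3(0) = -7 ✓
  (2) 0 < 1 ✓
  (3) 0 < 3 ✓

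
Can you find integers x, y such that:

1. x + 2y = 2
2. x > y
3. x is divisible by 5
Yes

Take x = 10, y = -4. Substituting into each constraint:
  (1) 10 + 2(-4) = 2 ✓
  (2) 10 > -4 ✓
  (3) 10 = 5 × 2, remainder 0 ✓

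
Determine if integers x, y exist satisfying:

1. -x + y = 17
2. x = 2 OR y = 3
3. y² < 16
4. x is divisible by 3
No

A contradictory subset is {-x + y = 17, x = 2 OR y = 3, x is divisible by 3}. No integer assignment can satisfy these jointly:

  - -x + y = 17: is a linear equation tying the variables together
  - x = 2 OR y = 3: forces a choice: either x = 2 or y = 3
  - x is divisible by 3: restricts x to multiples of 3

Split on the disjunction (x = 2 OR y = 3):
  • If x = 2: this contradicts the divisibility constraint — 2 is not a multiple of 3.
  • If y = 3: with y = 3, writing x = 3x', every remaining term of the linear equation is divisible by 3, so the left side is ≡ 0 (mod 3); but the right side 14 ≡ 2 (mod 3). No integers can satisfy it.
Both branches are infeasible, so the system has no integer solution.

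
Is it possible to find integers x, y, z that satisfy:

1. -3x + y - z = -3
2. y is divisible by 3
Yes

Take x = 1, y = 0, z = 0. Substituting into each constraint:
  (1) -3(1) + 0 + 0 = -3 ✓
  (2) 0 = 3 × 0, remainder 0 ✓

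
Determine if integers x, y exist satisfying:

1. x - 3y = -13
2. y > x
Yes

Take x = -13, y = 0. Substituting into each constraint:
  (1) (-13) - 3(0) = -13 ✓
  (2) 0 > -13 ✓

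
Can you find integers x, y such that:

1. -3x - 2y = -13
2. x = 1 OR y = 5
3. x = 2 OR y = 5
Yes

Take x = 1, y = 5. Substituting into each constraint:
  (1) -3(1) - 2(5) = -13 ✓
  (2) x = 1, target 1 ✓ (first branch holds)
  (3) y = 5, target 5 ✓ (second branch holds)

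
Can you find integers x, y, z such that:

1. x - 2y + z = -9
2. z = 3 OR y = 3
Yes

Take x = -3, y = 3, z = 0. Substituting into each constraint:
  (1) (-3) - 2(3) + 0 = -9 ✓
  (2) y = 3, target 3 ✓ (second branch holds)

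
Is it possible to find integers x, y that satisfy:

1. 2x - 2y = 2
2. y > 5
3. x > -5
Yes

Take x = 7, y = 6. Substituting into each constraint:
  (1) 2(7) - 2(6) = 2 ✓
  (2) 6 > 5 ✓
  (3) 7 > -5 ✓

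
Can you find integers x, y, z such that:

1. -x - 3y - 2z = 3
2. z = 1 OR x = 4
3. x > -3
Yes

Take x = 4, y = -3, z = 1. Substituting into each constraint:
  (1) (-4) - 3(-3) - 2(1) = 3 ✓
  (2) z = 1, target 1 ✓ (first branch holds)
  (3) 4 > -3 ✓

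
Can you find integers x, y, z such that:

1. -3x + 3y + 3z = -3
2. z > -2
Yes

Take x = 0, y = 0, z = -1. Substituting into each constraint:
  (1) -3(0) + 3(0) + 3(-1) = -3 ✓
  (2) -1 > -2 ✓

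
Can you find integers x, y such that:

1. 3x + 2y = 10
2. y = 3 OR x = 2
Yes

Take x = 2, y = 2. Substituting into each constraint:
  (1) 3(2) + 2(2) = 10 ✓
  (2) x = 2, target 2 ✓ (second branch holds)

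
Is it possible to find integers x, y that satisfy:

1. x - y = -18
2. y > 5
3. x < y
Yes

Take x = 0, y = 18. Substituting into each constraint:
  (1) 0 + (-18) = -18 ✓
  (2) 18 > 5 ✓
  (3) 0 < 18 ✓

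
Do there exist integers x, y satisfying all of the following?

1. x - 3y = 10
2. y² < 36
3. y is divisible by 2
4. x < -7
No

A contradictory subset is {x - 3y = 10, y² < 36, x < -7}. No integer assignment can satisfy these jointly:

  - x - 3y = 10: is a linear equation tying the variables together
  - y² < 36: restricts y to |y| ≤ 5
  - x < -7: bounds one variable relative to a constant

Range argument: with x ∈ [−∞, -8], y ∈ [-5, 5], the left side of the equation is at most 7, but the right side is 10 > 7. No integer solution exists.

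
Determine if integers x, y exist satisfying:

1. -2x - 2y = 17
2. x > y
No

Even the single constraint (-2x - 2y = 17) is infeasible over the integers.

  - -2x - 2y = 17: every term on the left is divisible by 2, so the LHS ≡ 0 (mod 2), but the RHS 17 is not — no integer solution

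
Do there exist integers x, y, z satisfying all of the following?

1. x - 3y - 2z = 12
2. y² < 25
Yes

Take x = 12, y = 0, z = 0. Substituting into each constraint:
  (1) 12 - 3(0) - 2(0) = 12 ✓
  (2) y² = (0)² = 0, and 0 < 25 ✓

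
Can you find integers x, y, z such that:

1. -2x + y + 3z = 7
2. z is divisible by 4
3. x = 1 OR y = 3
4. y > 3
Yes

Take x = 1, y = 9, z = 0. Substituting into each constraint:
  (1) -2(1) + 9 + 3(0) = 7 ✓
  (2) 0 = 4 × 0, remainder 0 ✓
  (3) x = 1, target 1 ✓ (first branch holds)
  (4) 9 > 3 ✓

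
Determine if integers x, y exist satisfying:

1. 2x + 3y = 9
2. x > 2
Yes

Take x = 3, y = 1. Substituting into each constraint:
  (1) 2(3) + 3(1) = 9 ✓
  (2) 3 > 2 ✓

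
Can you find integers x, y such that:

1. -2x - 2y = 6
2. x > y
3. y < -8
Yes

Take x = 6, y = -9. Substituting into each constraint:
  (1) -2(6) - 2(-9) = 6 ✓
  (2) 6 > -9 ✓
  (3) -9 < -8 ✓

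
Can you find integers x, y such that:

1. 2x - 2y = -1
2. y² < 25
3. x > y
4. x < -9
No

Even the single constraint (2x - 2y = -1) is infeasible over the integers.

  - 2x - 2y = -1: every term on the left is divisible by 2, so the LHS ≡ 0 (mod 2), but the RHS -1 is not — no integer solution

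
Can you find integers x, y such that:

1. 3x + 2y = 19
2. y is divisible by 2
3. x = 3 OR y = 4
No

The full constraint system is jointly infeasible over the integers. Each constraint and what it forces:

  - 3x + 2y = 19: is a linear equation tying the variables together
  - y is divisible by 2: restricts y to multiples of 2
  - x = 3 OR y = 4: forces a choice: either x = 3 or y = 4

Split on the disjunction (x = 3 OR y = 4):
  • If x = 3: with x = 3, writing y = 2y', every remaining term of the linear equation is divisible by 4, so the left side is ≡ 0 (mod 4); but the right side 10 ≡ 2 (mod 4). No integers can satisfy it.
  • If y = 4: with y = 4, every remaining term of the linear equation is divisible by 3, so the left side is ≡ 0 (mod 3); but the right side 11 ≡ 2 (mod 3). No integers can satisfy it.
Both branches are infeasible, so the system has no integer solution.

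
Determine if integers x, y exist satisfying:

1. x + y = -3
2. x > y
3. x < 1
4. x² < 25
Yes

Take x = 0, y = -3. Substituting into each constraint:
  (1) 0 + (-3) = -3 ✓
  (2) 0 > -3 ✓
  (3) 0 < 1 ✓
  (4) x² = (0)² = 0, and 0 < 25 ✓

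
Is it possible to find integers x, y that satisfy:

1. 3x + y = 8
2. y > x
Yes

Take x = 1, y = 5. Substituting into each constraint:
  (1) 3(1) + 5 = 8 ✓
  (2) 5 > 1 ✓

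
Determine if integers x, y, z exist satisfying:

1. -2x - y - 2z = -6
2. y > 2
Yes

Take x = 0, y = 6, z = 0. Substituting into each constraint:
  (1) -2(0) + (-6) - 2(0) = -6 ✓
  (2) 6 > 2 ✓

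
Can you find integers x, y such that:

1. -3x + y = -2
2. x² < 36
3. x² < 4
Yes

Take x = 0, y = -2. Substituting into each constraint:
  (1) -3(0) + (-2) = -2 ✓
  (2) x² = (0)² = 0, and 0 < 36 ✓
  (3) x² = (0)² = 0, and 0 < 4 ✓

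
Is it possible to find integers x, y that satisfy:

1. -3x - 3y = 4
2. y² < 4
No

Even the single constraint (-3x - 3y = 4) is infeasible over the integers.

  - -3x - 3y = 4: every term on the left is divisible by 3, so the LHS ≡ 0 (mod 3), but the RHS 4 is not — no integer solution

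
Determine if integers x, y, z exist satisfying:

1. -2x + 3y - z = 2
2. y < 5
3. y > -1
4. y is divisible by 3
Yes

Take x = 0, y = 0, z = -2. Substituting into each constraint:
  (1) -2(0) + 3(0) + 2 = 2 ✓
  (2) 0 < 5 ✓
  (3) 0 > -1 ✓
  (4) 0 = 3 × 0, remainder 0 ✓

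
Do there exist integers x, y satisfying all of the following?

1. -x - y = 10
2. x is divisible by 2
Yes

Take x = 0, y = -10. Substituting into each constraint:
  (1) 0 + 10 = 10 ✓
  (2) 0 = 2 × 0, remainder 0 ✓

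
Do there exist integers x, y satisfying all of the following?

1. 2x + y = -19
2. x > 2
Yes

Take x = 3, y = -25. Substituting into each constraint:
  (1) 2(3) + (-25) = -19 ✓
  (2) 3 > 2 ✓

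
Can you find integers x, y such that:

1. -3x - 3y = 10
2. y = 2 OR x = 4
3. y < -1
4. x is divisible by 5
No

Even the single constraint (-3x - 3y = 10) is infeasible over the integers.

  - -3x - 3y = 10: every term on the left is divisible by 3, so the LHS ≡ 0 (mod 3), but the RHS 10 is not — no integer solution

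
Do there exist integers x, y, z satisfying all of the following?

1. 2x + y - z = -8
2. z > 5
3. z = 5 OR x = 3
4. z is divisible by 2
Yes

Take x = 3, y = -8, z = 6. Substituting into each constraint:
  (1) 2(3) + (-8) + (-6) = -8 ✓
  (2) 6 > 5 ✓
  (3) x = 3, target 3 ✓ (second branch holds)
  (4) 6 = 2 × 3, remainder 0 ✓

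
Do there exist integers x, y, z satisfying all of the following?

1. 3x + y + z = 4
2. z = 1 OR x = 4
Yes

Take x = 4, y = -8, z = 0. Substituting into each constraint:
  (1) 3(4) + (-8) + 0 = 4 ✓
  (2) x = 4, target 4 ✓ (second branch holds)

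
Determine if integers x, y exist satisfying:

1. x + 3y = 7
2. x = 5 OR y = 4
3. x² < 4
No

The full constraint system is jointly infeasible over the integers. Each constraint and what it forces:

  - x + 3y = 7: is a linear equation tying the variables together
  - x = 5 OR y = 4: forces a choice: either x = 5 or y = 4
  - x² < 4: restricts x to |x| ≤ 1

Split on the disjunction (x = 5 OR y = 4):
  • If x = 5: this contradicts x² < 4, which requires |x| ≤ 1.
  • If y = 4: the equation forces x = -5, but x² < 4 requires |x| ≤ 1.
Both branches are infeasible, so the system has no integer solution.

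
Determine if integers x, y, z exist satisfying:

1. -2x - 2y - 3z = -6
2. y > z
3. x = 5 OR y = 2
Yes

Take x = 5, y = 1, z = -2. Substituting into each constraint:
  (1) -2(5) - 2(1) - 3(-2) = -6 ✓
  (2) 1 > -2 ✓
  (3) x = 5, target 5 ✓ (first branch holds)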